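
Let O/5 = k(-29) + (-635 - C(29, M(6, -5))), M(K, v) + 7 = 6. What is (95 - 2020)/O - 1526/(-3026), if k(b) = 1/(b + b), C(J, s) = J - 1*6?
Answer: 43533/39961 ≈ 1.0894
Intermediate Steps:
M(K, v) = -1 (M(K, v) = -7 + 6 = -1)
C(J, s) = -6 + J (C(J, s) = J - 6 = -6 + J)
k(b) = 1/(2*b)
O = -190825/58 (O = 5*((½)/(-29) + (-635 - (-6 + 29))) = 5*((½)*(-1/29) + (-635 - 1*23)) = 5*(-1/58 + (-635 - 23)) = 5*(-1/58 - 658) = 5*(-38165/58) = -190825/58 ≈ -3290.1)
(95 - 2020)/O - 1526/(-3026) = (95 - 2020)/(-190825/58) - 1526/(-3026) = -1925*(-58/190825) - 1526*(-1/3026) = 4466/7633 + 763/1513 = 43533/39961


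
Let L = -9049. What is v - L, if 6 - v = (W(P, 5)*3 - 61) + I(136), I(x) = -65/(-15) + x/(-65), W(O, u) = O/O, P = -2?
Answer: 1776598/195 ≈ 9110.8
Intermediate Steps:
W(O, u) = 1
I(x) = 13/3 - x/65 (I(x) = -65*(-1/15) + x*(-1/65) = 13/3 - x/65)
v = 12043/195 (v = 6 - ((1*3 - 61) + (13/3 - 1/65*136)) = 6 - ((3 - 61) + (13/3 - 136/65)) = 6 - (-58 + 437/195) = 6 - 1*(-10873/195) = 6 + 10873/195 = 12043/195 ≈ 61.759)
v - L = 12043/195 - 1*(-9049) = 12043/195 + 9049 = 1776598/195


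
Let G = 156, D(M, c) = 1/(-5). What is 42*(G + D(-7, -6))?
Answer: 32718/5 ≈ 6543.6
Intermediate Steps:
D(M, c) = -⅕
42*(G + D(-7, -6)) = 42*(156 - ⅕) = 42*(779/5) = 32718/5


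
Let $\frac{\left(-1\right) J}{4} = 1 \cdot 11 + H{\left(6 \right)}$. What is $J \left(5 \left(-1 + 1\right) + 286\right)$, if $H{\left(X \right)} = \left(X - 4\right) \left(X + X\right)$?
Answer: $-40040$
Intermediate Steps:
$H{\left(X \right)} = 2 X \left(-4 + X\right)$ ($H{\left(X \right)} = \left(-4 + X\right) 2 X = 2 X \left(-4 + X\right)$)
$J = -140$ ($J = - 4 \left(1 \cdot 11 + 2 \cdot 6 \left(-4 + 6\right)\right) = - 4 \left(11 + 2 \cdot 6 \cdot 2\right) = - 4 \left(11 + 24\right) = \left(-4\right) 35 = -140$)
$J \left(5 \left(-1 + 1\right) + 286\right) = - 140 \left(5 \left(-1 + 1\right) + 286\right) = - 140 \left(5 \cdot 0 + 286\right) = - 140 \left(0 + 286\right) = \left(-140\right) 286 = -40040$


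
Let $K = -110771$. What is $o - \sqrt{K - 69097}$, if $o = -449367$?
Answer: $-449367 - 2 i \sqrt{44967} \approx -4.4937 \cdot 10^{5} - 424.11 i$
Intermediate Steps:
$o - \sqrt{K - 69097} = -449367 - \sqrt{-110771 - 69097} = -449367 - \sqrt{-179868} = -449367 - 2 i \sqrt{44967}$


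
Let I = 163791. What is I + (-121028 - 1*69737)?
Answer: -26974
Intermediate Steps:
I + (-121028 - 1*69737) = 163791 + (-121028 - 1*69737) = 163791 + (-121028 - 69737) = 163791 - 190765 = -26974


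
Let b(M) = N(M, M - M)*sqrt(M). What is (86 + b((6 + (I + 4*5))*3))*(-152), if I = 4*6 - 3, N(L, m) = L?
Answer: -13072 - 21432*sqrt(141) ≈ -2.6756e+5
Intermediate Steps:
I = 21 (I = 24 - 3 = 21)
b(M) = M**(3/2) (b(M) = M*sqrt(M) = M**(3/2))
(86 + b((6 + (I + 4*5))*3))*(-152) = (86 + ((6 + (21 + 4*5))*3)**(3/2))*(-152) = (86 + ((6 + (21 + 20))*3)**(3/2))*(-152) = (86 + ((6 + 41)*3)**(3/2))*(-152) = (86 + (47*3)**(3/2))*(-152) = (86 + 141**(3/2))*(-152) = (86 + 141*sqrt(141))*(-152) = -13072 - 21432*sqrt(141)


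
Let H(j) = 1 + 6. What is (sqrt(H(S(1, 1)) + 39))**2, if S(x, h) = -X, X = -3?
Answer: 46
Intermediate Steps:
S(x, h) = 3 (S(x, h) = -1*(-3) = 3)
H(j) = 7
(sqrt(H(S(1, 1)) + 39))**2 = (sqrt(7 + 39))**2 = (sqrt(46))**2 = 46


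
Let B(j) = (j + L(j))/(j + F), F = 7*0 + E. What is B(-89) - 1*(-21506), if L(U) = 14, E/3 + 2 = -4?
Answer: 2301217/107 ≈ 21507.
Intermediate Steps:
E = -18 (E = -6 + 3*(-4) = -6 - 12 = -18)
F = -18 (F = 7*0 - 18 = 0 - 18 = -18)
B(j) = (14 + j)/(-18 + j) (B(j) = (j + 14)/(j - 18) = (14 + j)/(-18 + j))
B(-89) - 1*(-21506) = (14 - 89)/(-18 - 89) - 1*(-21506) = -75/(-107) + 21506 = -1/107*(-75) + 21506 = 75/107 + 21506 = 2301217/107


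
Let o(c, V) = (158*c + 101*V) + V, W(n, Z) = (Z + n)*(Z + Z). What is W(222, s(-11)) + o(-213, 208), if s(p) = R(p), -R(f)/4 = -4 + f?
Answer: 21402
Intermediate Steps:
R(f) = 16 - 4*f (R(f) = -4*(-4 + f) = 16 - 4*f)
s(p) = 16 - 4*p
W(n, Z) = 2*Z*(Z + n) (W(n, Z) = (Z + n)*(2*Z) = 2*Z*(Z + n))
o(c, V) = 102*V + 158*c (o(c, V) = (101*V + 158*c) + V = 102*V + 158*c)
W(222, s(-11)) + o(-213, 208) = 2*(16 - 4*(-11))*((16 - 4*(-11)) + 222) + (102*208 + 158*(-213)) = 2*(16 + 44)*((16 + 44) + 222) + (21216 - 33654) = 2*60*(60 + 222) - 12438 = 2*60*282 - 12438 = 33840 - 12438 = 21402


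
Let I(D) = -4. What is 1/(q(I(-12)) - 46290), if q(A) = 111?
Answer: -1/46179 ≈ -2.1655e-5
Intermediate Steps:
1/(q(I(-12)) - 46290) = 1/(111 - 46290) = 1/(-46179) = -1/46179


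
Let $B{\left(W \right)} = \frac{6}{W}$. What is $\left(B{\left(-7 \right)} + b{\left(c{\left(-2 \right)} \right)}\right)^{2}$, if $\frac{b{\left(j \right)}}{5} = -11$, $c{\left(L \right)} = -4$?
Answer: $\frac{152881}{49} \approx 3120.0$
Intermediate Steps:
$b{\left(j \right)} = -55$ ($b{\left(j \right)} = 5 \left(-11\right) = -55$)
$\left(B{\left(-7 \right)} + b{\left(c{\left(-2 \right)} \right)}\right)^{2} = \left(\frac{6}{-7} - 55\right)^{2} = \left(6 \left(- \frac{1}{7}\right) - 55\right)^{2} = \left(- \frac{6}{7} - 55\right)^{2} = \left(- \frac{391}{7}\right)^{2} = \frac{152881}{49}$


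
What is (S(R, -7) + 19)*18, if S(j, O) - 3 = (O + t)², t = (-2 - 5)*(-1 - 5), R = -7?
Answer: 22446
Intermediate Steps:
t = 42 (t = -7*(-6) = 42)
S(j, O) = 3 + (42 + O)² (S(j, O) = 3 + (O + 42)² = 3 + (42 + O)²)
(S(R, -7) + 19)*18 = ((3 + (42 - 7)²) + 19)*18 = ((3 + 35²) + 19)*18 = ((3 + 1225) + 19)*18 = (1228 + 19)*18 = 1247*18 = 22446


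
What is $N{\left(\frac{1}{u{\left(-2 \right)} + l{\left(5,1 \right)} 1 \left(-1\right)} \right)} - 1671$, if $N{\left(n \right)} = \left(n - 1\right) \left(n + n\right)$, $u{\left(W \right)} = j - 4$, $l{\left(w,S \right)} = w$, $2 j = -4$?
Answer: $- \frac{202167}{121} \approx -1670.8$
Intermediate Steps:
$j = -2$ ($j = \frac{1}{2} \left(-4\right) = -2$)
$u{\left(W \right)} = -6$ ($u{\left(W \right)} = -2 - 4 = -6$)
$N{\left(n \right)} = 2 n \left(-1 + n\right)$ ($N{\left(n \right)} = \left(-1 + n\right) 2 n = 2 n \left(-1 + n\right)$)
$N{\left(\frac{1}{u{\left(-2 \right)} + l{\left(5,1 \right)} 1 \left(-1\right)} \right)} - 1671 = \frac{2 \left(-1 + \frac{1}{-6 + 5 \cdot 1 \left(-1\right)}\right)}{-6 + 5 \cdot 1 \left(-1\right)} - 1671 = \frac{2 \left(-1 + \frac{1}{-6 + 5 \left(-1\right)}\right)}{-6 + 5 \left(-1\right)} - 1671 = \frac{2 \left(-1 + \frac{1}{-6 - 5}\right)}{-6 - 5} - 1671 = \frac{2 \left(-1 + \frac{1}{-11}\right)}{-11} - 1671 = 2 \left(- \frac{1}{11}\right) \left(-1 - \frac{1}{11}\right) - 1671 = 2 \left(- \frac{1}{11}\right) \left(- \frac{12}{11}\right) - 1671 = \frac{24}{121} - 1671 = - \frac{202167}{121}$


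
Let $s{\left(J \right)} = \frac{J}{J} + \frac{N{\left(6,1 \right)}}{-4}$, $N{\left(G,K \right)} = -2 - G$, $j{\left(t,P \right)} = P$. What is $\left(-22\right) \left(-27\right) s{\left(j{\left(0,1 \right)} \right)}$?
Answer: $1782$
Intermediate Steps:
$s{\left(J \right)} = 3$ ($s{\left(J \right)} = \frac{J}{J} + \frac{-2 - 6}{-4} = 1 + \left(-2 - 6\right) \left(- \frac{1}{4}\right) = 1 - -2 = 1 + 2 = 3$)
$\left(-22\right) \left(-27\right) s{\left(j{\left(0,1 \right)} \right)} = \left(-22\right) \left(-27\right) 3 = 594 \cdot 3 = 1782$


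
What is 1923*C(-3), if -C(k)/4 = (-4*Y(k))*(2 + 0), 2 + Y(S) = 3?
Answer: 61536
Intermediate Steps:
Y(S) = 1 (Y(S) = -2 + 3 = 1)
C(k) = 32 (C(k) = -4*(-4*1)*(2 + 0) = -(-16)*2 = -4*(-8) = 32)
1923*C(-3) = 1923*32 = 61536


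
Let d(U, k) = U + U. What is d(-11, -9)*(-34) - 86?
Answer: 662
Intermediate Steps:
d(U, k) = 2*U
d(-11, -9)*(-34) - 86 = (2*(-11))*(-34) - 86 = -22*(-34) - 86 = 748 - 86 = 662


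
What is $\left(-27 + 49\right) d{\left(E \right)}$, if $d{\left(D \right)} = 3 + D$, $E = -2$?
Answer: $22$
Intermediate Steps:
$\left(-27 + 49\right) d{\left(E \right)} = \left(-27 + 49\right) \left(3 - 2\right) = 22 \cdot 1 = 22$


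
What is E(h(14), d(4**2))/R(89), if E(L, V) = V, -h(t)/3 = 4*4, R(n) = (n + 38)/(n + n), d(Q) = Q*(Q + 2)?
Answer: 51264/127 ≈ 403.65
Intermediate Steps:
d(Q) = Q*(2 + Q)
R(n) = (38 + n)/(2*n) (R(n) = (38 + n)/((2*n)) = (38 + n)*(1/(2*n)) = (38 + n)/(2*n))
h(t) = -48 (h(t) = -12*4 = -3*16 = -48)
E(h(14), d(4**2))/R(89) = (4**2*(2 + 4**2))/(((1/2)*(38 + 89)/89)) = (16*(2 + 16))/(((1/2)*(1/89)*127)) = (16*18)/(127/178) = 288*(178/127) = 51264/127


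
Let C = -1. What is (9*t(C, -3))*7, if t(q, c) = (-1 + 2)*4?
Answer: 252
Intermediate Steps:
t(q, c) = 4 (t(q, c) = 1*4 = 4)
(9*t(C, -3))*7 = (9*4)*7 = 36*7 = 252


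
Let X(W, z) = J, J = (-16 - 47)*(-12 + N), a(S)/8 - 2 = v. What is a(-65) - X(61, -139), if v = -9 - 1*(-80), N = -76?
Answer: -4960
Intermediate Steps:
v = 71 (v = -9 + 80 = 71)
a(S) = 584 (a(S) = 16 + 8*71 = 16 + 568 = 584)
J = 5544 (J = (-16 - 47)*(-12 - 76) = -63*(-88) = 5544)
X(W, z) = 5544
a(-65) - X(61, -139) = 584 - 1*5544 = 584 - 5544 = -4960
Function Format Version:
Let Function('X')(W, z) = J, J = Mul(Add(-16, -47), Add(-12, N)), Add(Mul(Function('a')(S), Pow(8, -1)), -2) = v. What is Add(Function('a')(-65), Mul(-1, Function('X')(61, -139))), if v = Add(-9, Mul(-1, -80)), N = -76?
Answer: -4960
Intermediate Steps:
v = 71 (v = Add(-9, 80) = 71)
Function('a')(S) = 584 (Function('a')(S) = Add(16, Mul(8, 71)) = Add(16, 568) = 584)
J = 5544 (J = Mul(Add(-16, -47), Add(-12, -76)) = Mul(-63, -88) = 5544)
Function('X')(W, z) = 5544
Add(Function('a')(-65), Mul(-1, Function('X')(61, -139))) = Add(584, Mul(-1, 5544)) = Add(584, -5544) = -4960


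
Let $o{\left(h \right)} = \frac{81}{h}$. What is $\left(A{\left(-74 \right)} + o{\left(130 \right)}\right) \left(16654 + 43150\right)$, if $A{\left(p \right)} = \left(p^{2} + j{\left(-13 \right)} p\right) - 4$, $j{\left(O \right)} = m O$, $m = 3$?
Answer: $\frac{32492141142}{65} \approx 4.9988 \cdot 10^{8}$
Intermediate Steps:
$j{\left(O \right)} = 3 O$
$A{\left(p \right)} = -4 + p^{2} - 39 p$ ($A{\left(p \right)} = \left(p^{2} + 3 \left(-13\right) p\right) - 4 = \left(p^{2} - 39 p\right) - 4 = -4 + p^{2} - 39 p$)
$\left(A{\left(-74 \right)} + o{\left(130 \right)}\right) \left(16654 + 43150\right) = \left(\left(-4 + \left(-74\right)^{2} - -2886\right) + \frac{81}{130}\right) \left(16654 + 43150\right) = \left(\left(-4 + 5476 + 2886\right) + 81 \cdot \frac{1}{130}\right) 59804 = \left(8358 + \frac{81}{130}\right) 59804 = \frac{1086621}{130} \cdot 59804 = \frac{32492141142}{65}$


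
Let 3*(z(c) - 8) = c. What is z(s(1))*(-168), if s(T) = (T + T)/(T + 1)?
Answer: -1400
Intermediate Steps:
s(T) = 2*T/(1 + T) (s(T) = (2*T)/(1 + T) = 2*T/(1 + T))
z(c) = 8 + c/3
z(s(1))*(-168) = (8 + (2*1/(1 + 1))/3)*(-168) = (8 + (2*1/2)/3)*(-168) = (8 + (2*1*(1/2))/3)*(-168) = (8 + (1/3)*1)*(-168) = (8 + 1/3)*(-168) = (25/3)*(-168) = -1400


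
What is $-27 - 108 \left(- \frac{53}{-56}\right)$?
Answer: $- \frac{1809}{14} \approx -129.21$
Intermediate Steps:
$-27 - 108 \left(- \frac{53}{-56}\right) = -27 - 108 \left(\left(-53\right) \left(- \frac{1}{56}\right)\right) = -27 - \frac{1431}{14} = - \frac{1809}{14}$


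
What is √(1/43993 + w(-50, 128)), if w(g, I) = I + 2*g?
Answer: √54190797365/43993 ≈ 5.2915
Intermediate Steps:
√(1/43993 + w(-50, 128)) = √(1/43993 + (128 + 2*(-50))) = √(1/43993 + (128 - 100)) = √(1/43993 + 28) = √(1231805/43993) = √54190797365/43993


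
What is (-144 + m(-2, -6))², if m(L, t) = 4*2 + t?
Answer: 20164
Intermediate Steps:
m(L, t) = 8 + t
(-144 + m(-2, -6))² = (-144 + (8 - 6))² = (-144 + 2)² = (-142)² = 20164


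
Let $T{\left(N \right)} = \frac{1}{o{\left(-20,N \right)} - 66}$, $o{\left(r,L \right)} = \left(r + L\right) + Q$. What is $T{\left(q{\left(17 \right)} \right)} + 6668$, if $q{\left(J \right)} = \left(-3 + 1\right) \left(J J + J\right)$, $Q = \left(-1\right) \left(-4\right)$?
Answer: $\frac{4627591}{694} \approx 6668.0$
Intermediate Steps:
$Q = 4$
$q{\left(J \right)} = - 2 J - 2 J^{2}$ ($q{\left(J \right)} = - 2 \left(J^{2} + J\right) = - 2 \left(J + J^{2}\right) = - 2 J - 2 J^{2}$)
$o{\left(r,L \right)} = 4 + L + r$ ($o{\left(r,L \right)} = \left(r + L\right) + 4 = \left(L + r\right) + 4 = 4 + L + r$)
$T{\left(N \right)} = \frac{1}{-82 + N}$ ($T{\left(N \right)} = \frac{1}{\left(4 + N - 20\right) - 66} = \frac{1}{\left(-16 + N\right) - 66} = \frac{1}{-82 + N}$)
$T{\left(q{\left(17 \right)} \right)} + 6668 = \frac{1}{-82 - 34 \left(1 + 17\right)} + 6668 = \frac{1}{-82 - 34 \cdot 18} + 6668 = \frac{1}{-82 - 612} + 6668 = \frac{1}{-694} + 6668 = - \frac{1}{694} + 6668 = \frac{4627591}{694}$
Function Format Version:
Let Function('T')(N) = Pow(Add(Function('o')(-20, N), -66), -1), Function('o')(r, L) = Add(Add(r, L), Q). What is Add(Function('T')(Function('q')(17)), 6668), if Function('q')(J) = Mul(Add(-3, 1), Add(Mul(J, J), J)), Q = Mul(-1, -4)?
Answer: Rational(4627591, 694) ≈ 6668.0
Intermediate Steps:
Q = 4
Function('q')(J) = Add(Mul(-2, J), Mul(-2, Pow(J, 2))) (Function('q')(J) = Mul(-2, Add(Pow(J, 2), J)) = Mul(-2, Add(J, Pow(J, 2))) = Add(Mul(-2, J), Mul(-2, Pow(J, 2))))
Function('o')(r, L) = Add(4, L, r) (Function('o')(r, L) = Add(Add(r, L), 4) = Add(Add(L, r), 4) = Add(4, L, r))
Function('T')(N) = Pow(Add(-82, N), -1) (Function('T')(N) = Pow(Add(Add(4, N, -20), -66), -1) = Pow(Add(Add(-16, N), -66), -1) = Pow(Add(-82, N), -1))
Add(Function('T')(Function('q')(17)), 6668) = Add(Pow(Add(-82, Mul(-2, 17, Add(1, 17))), -1), 6668) = Add(Pow(Add(-82, Mul(-2, 17, 18)), -1), 6668) = Add(Pow(Add(-82, -612), -1), 6668) = Add(Pow(-694, -1), 6668) = Add(Rational(-1, 694), 6668) = Rational(4627591, 694)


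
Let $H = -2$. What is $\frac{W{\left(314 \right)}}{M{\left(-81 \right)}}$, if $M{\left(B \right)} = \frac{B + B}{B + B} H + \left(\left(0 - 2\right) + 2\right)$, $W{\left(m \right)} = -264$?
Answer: $132$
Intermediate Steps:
$M{\left(B \right)} = -2$ ($M{\left(B \right)} = \frac{B + B}{B + B} \left(-2\right) + \left(\left(0 - 2\right) + 2\right) = \frac{2 B}{2 B} \left(-2\right) + \left(-2 + 2\right) = 2 B \frac{1}{2 B} \left(-2\right) + 0 = 1 \left(-2\right) + 0 = -2 + 0 = -2$)
$\frac{W{\left(314 \right)}}{M{\left(-81 \right)}} = - \frac{264}{-2} = \left(-264\right) \left(- \frac{1}{2}\right) = 132$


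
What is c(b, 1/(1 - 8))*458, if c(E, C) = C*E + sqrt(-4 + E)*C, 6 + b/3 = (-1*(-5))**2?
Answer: -26106/7 - 458*sqrt(53)/7 ≈ -4205.8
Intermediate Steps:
b = 57 (b = -18 + 3*(-1*(-5))**2 = -18 + 3*5**2 = -18 + 3*25 = -18 + 75 = 57)
c(E, C) = C*E + C*sqrt(-4 + E)
c(b, 1/(1 - 8))*458 = ((57 + sqrt(-4 + 57))/(1 - 8))*458 = ((57 + sqrt(53))/(-7))*458 = -(57 + sqrt(53))/7*458 = (-57/7 - sqrt(53)/7)*458 = -26106/7 - 458*sqrt(53)/7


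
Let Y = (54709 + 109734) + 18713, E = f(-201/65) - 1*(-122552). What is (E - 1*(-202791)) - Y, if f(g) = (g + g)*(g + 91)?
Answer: 598443047/4225 ≈ 1.4164e+5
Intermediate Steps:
f(g) = 2*g*(91 + g) (f(g) = (2*g)*(91 + g) = 2*g*(91 + g))
E = 515485172/4225 (E = 2*(-201/65)*(91 - 201/65) - 1*(-122552) = 2*(-201*1/65)*(91 - 201*1/65) + 122552 = 2*(-201/65)*(91 - 201/65) + 122552 = 2*(-201/65)*(5714/65) + 122552 = -2297028/4225 + 122552 = 515485172/4225 ≈ 1.2201e+5)
Y = 183156 (Y = 164443 + 18713 = 183156)
(E - 1*(-202791)) - Y = (515485172/4225 - 1*(-202791)) - 1*183156 = (515485172/4225 + 202791) - 183156 = 1372277147/4225 - 183156 = 598443047/4225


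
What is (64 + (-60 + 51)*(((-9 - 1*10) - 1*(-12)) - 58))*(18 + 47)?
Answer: 42185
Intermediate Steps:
(64 + (-60 + 51)*(((-9 - 1*10) - 1*(-12)) - 58))*(18 + 47) = (64 - 9*(((-9 - 10) + 12) - 58))*65 = (64 - 9*((-19 + 12) - 58))*65 = (64 - 9*(-7 - 58))*65 = (64 - 9*(-65))*65 = (64 + 585)*65 = 649*65 = 42185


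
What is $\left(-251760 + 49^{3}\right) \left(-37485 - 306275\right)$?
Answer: $46101997360$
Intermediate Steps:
$\left(-251760 + 49^{3}\right) \left(-37485 - 306275\right) = \left(-251760 + 117649\right) \left(-343760\right) = \left(-134111\right) \left(-343760\right) = 46101997360$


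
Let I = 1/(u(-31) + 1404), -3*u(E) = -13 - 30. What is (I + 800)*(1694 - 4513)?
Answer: -9595884457/4255 ≈ -2.2552e+6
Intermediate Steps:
u(E) = 43/3 (u(E) = -(-13 - 30)/3 = -1/3*(-43) = 43/3)
I = 3/4255 (I = 1/(43/3 + 1404) = 1/(4255/3) = 3/4255 ≈ 0.00070505)
(I + 800)*(1694 - 4513) = (3/4255 + 800)*(1694 - 4513) = (3404003/4255)*(-2819) = -9595884457/4255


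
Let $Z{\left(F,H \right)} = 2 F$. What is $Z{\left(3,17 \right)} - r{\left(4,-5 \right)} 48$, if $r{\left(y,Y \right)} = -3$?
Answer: $150$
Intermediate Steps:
$Z{\left(3,17 \right)} - r{\left(4,-5 \right)} 48 = 2 \cdot 3 - \left(-3\right) 48 = 6 - -144 = 6 + 144 = 150$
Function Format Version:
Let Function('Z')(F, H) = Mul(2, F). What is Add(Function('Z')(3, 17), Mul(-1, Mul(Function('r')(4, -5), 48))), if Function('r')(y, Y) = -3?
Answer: 150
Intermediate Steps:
Add(Function('Z')(3, 17), Mul(-1, Mul(Function('r')(4, -5), 48))) = Add(Mul(2, 3), Mul(-1, Mul(-3, 48))) = Add(6, Mul(-1, -144)) = Add(6, 144) = 150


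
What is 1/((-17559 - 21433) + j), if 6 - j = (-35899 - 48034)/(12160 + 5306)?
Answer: -17466/680845543 ≈ -2.5653e-5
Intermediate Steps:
j = 188729/17466 (j = 6 - (-35899 - 48034)/(12160 + 5306) = 6 - (-83933)/17466 = 6 - 1*(-83933/17466) = 6 + 83933/17466 = 188729/17466 ≈ 10.806)
1/((-17559 - 21433) + j) = 1/((-17559 - 21433) + 188729/17466) = 1/(-38992 + 188729/17466) = 1/(-680845543/17466) = -17466/680845543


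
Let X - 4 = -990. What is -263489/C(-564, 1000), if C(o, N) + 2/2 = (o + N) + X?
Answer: 263489/551 ≈ 478.20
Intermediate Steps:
X = -986 (X = 4 - 990 = -986)
C(o, N) = -987 + N + o (C(o, N) = -1 + ((o + N) - 986) = -1 + ((N + o) - 986) = -1 + (-986 + N + o) = -987 + N + o)
-263489/C(-564, 1000) = -263489/(-987 + 1000 - 564) = -263489/(-551) = -263489*(-1/551) = 263489/551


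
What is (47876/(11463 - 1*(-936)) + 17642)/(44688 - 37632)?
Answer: 15627931/6249096 ≈ 2.5008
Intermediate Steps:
(47876/(11463 - 1*(-936)) + 17642)/(44688 - 37632) = (47876/(11463 + 936) + 17642)/7056 = (47876/12399 + 17642)*(1/7056) = (218791034/12399)*(1/7056) = 15627931/6249096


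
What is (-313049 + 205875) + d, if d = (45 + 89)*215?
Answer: -78364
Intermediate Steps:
d = 28810 (d = 134*215 = 28810)
(-313049 + 205875) + d = (-313049 + 205875) + 28810 = -107174 + 28810 = -78364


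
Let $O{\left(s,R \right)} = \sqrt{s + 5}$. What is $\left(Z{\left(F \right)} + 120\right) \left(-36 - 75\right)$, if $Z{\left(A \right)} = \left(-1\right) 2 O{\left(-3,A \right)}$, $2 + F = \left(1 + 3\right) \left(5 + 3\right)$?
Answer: $-13320 + 222 \sqrt{2} \approx -13006.0$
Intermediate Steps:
$F = 30$ ($F = -2 + \left(1 + 3\right) \left(5 + 3\right) = -2 + 4 \cdot 8 = -2 + 32 = 30$)
$O{\left(s,R \right)} = \sqrt{5 + s}$
$Z{\left(A \right)} = - 2 \sqrt{2}$ ($Z{\left(A \right)} = \left(-1\right) 2 \sqrt{5 - 3} = - 2 \sqrt{2}$)
$\left(Z{\left(F \right)} + 120\right) \left(-36 - 75\right) = \left(- 2 \sqrt{2} + 120\right) \left(-36 - 75\right) = \left(120 - 2 \sqrt{2}\right) \left(-111\right) = -13320 + 222 \sqrt{2}$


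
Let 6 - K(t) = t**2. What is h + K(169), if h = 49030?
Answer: 20475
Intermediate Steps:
K(t) = 6 - t**2
h + K(169) = 49030 + (6 - 1*169**2) = 49030 + (6 - 1*28561) = 49030 + (6 - 28561) = 49030 - 28555 = 20475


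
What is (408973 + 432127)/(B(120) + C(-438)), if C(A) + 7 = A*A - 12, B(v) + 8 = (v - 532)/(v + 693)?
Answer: 683814300/155946809 ≈ 4.3849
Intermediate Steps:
B(v) = -8 + (-532 + v)/(693 + v) (B(v) = -8 + (v - 532)/(v + 693) = -8 + (-532 + v)/(693 + v))
C(A) = -19 + A² (C(A) = -7 + (A*A - 12) = -7 + (A² - 12) = -7 + (-12 + A²) = -19 + A²)
(408973 + 432127)/(B(120) + C(-438)) = (408973 + 432127)/(7*(-868 - 1*120)/(693 + 120) + (-19 + (-438)²)) = 841100/(7*(-868 - 120)/813 + (-19 + 191844)) = 841100/(7*(1/813)*(-988) + 191825) = 841100/(-6916/813 + 191825) = 841100/(155946809/813) = 841100*(813/155946809) = 683814300/155946809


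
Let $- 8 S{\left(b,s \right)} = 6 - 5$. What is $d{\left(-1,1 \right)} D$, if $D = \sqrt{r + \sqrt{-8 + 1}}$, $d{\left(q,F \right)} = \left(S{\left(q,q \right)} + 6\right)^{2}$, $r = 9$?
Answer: $\frac{2209 \sqrt{9 + i \sqrt{7}}}{64} \approx 104.64 + 15.061 i$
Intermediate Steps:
$S{\left(b,s \right)} = - \frac{1}{8}$ ($S{\left(b,s \right)} = - \frac{6 - 5}{8} = \left(- \frac{1}{8}\right) 1 = - \frac{1}{8}$)
$d{\left(q,F \right)} = \frac{2209}{64}$ ($d{\left(q,F \right)} = \left(- \frac{1}{8} + 6\right)^{2} = \left(\frac{47}{8}\right)^{2} = \frac{2209}{64}$)
$D = \sqrt{9 + i \sqrt{7}}$ ($D = \sqrt{9 + \sqrt{-8 + 1}} = \sqrt{9 + \sqrt{-7}} = \sqrt{9 + i \sqrt{7}} \approx 3.0316 + 0.43637 i$)
$d{\left(-1,1 \right)} D = \frac{2209 \sqrt{9 + i \sqrt{7}}}{64}$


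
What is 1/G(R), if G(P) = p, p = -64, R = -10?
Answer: -1/64 ≈ -0.015625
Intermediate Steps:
G(P) = -64
1/G(R) = 1/(-64) = -1/64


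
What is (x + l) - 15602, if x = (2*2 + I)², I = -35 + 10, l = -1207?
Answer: -16368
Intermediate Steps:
I = -25
x = 441 (x = (2*2 - 25)² = (4 - 25)² = (-21)² = 441)
(x + l) - 15602 = (441 - 1207) - 15602 = -766 - 15602 = -16368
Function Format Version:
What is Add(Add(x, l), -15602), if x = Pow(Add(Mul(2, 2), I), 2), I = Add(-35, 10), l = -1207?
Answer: -16368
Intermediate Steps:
I = -25
x = 441 (x = Pow(Add(Mul(2, 2), -25), 2) = Pow(Add(4, -25), 2) = Pow(-21, 2) = 441)
Add(Add(x, l), -15602) = Add(Add(441, -1207), -15602) = Add(-766, -15602) = -16368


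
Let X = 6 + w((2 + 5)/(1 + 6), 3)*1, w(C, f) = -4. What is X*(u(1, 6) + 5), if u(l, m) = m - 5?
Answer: 12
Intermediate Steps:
u(l, m) = -5 + m
X = 2 (X = 6 - 4*1 = 6 - 4 = 2)
X*(u(1, 6) + 5) = 2*((-5 + 6) + 5) = 2*(1 + 5) = 2*6 = 12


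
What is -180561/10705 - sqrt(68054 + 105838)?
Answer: -180561/10705 - 2*sqrt(43473) ≈ -433.87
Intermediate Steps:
-180561/10705 - sqrt(68054 + 105838) = -180561*1/10705 - sqrt(173892) = -180561/10705 - 2*sqrt(43473)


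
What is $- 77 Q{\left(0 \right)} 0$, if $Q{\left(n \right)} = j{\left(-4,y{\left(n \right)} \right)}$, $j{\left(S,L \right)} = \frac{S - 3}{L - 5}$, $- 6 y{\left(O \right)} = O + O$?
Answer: $0$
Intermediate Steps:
$y{\left(O \right)} = - \frac{O}{3}$ ($y{\left(O \right)} = - \frac{O + O}{6} = - \frac{2 O}{6} = - \frac{O}{3}$)
$j{\left(S,L \right)} = \frac{-3 + S}{-5 + L}$
$Q{\left(n \right)} = - \frac{7}{-5 - \frac{n}{3}}$ ($Q{\left(n \right)} = \frac{-3 - 4}{-5 - \frac{n}{3}} = \frac{1}{-5 - \frac{n}{3}} \left(-7\right) = - \frac{7}{-5 - \frac{n}{3}}$)
$- 77 Q{\left(0 \right)} 0 = - 77 \frac{21}{15 + 0} \cdot 0 = - 77 \cdot \frac{21}{15} \cdot 0 = - 77 \cdot 21 \cdot \frac{1}{15} \cdot 0 = \left(-77\right) \frac{7}{5} \cdot 0 = \left(- \frac{539}{5}\right) 0 = 0$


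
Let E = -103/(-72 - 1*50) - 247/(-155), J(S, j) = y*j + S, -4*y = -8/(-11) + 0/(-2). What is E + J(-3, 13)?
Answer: -608601/208010 ≈ -2.9258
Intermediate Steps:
y = -2/11 (y = -(-8/(-11) + 0/(-2))/4 = -(-8*(-1/11) + 0*(-½))/4 = -(8/11 + 0)/4 = -¼*8/11 = -2/11 ≈ -0.18182)
J(S, j) = S - 2*j/11 (J(S, j) = -2*j/11 + S = S - 2*j/11)
E = 46099/18910 (E = -103/(-72 - 50) - 247*(-1/155) = -103/(-122) + 247/155 = -103*(-1/122) + 247/155 = 103/122 + 247/155 = 46099/18910 ≈ 2.4378)
E + J(-3, 13) = 46099/18910 + (-3 - 2/11*13) = 46099/18910 + (-3 - 26/11) = 46099/18910 - 59/11 = -608601/208010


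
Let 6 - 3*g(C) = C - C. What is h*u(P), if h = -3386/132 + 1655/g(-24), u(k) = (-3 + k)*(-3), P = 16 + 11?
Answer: -635064/11 ≈ -57733.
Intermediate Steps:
g(C) = 2 (g(C) = 2 - (C - C)/3 = 2 - 1/3*0 = 2 + 0 = 2)
P = 27
u(k) = 9 - 3*k
h = 26461/33 (h = -3386/132 + 1655/2 = -3386*1/132 + 1655*(1/2) = -1693/66 + 1655/2 = 26461/33 ≈ 801.85)
h*u(P) = 26461*(9 - 3*27)/33 = 26461*(9 - 81)/33 = (26461/33)*(-72) = -635064/11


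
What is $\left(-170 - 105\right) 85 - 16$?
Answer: $-23391$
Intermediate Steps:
$\left(-170 - 105\right) 85 - 16 = \left(-275\right) 85 - 16 = -23375 - 16 = -23391$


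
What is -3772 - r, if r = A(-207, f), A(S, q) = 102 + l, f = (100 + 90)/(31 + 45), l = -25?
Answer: -3849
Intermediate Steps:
f = 5/2 (f = 190/76 = 190*(1/76) = 5/2 ≈ 2.5000)
A(S, q) = 77 (A(S, q) = 102 - 25 = 77)
r = 77
-3772 - r = -3772 - 1*77 = -3772 - 77 = -3849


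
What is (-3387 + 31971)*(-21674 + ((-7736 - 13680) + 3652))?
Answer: -1127295792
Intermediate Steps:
(-3387 + 31971)*(-21674 + ((-7736 - 13680) + 3652)) = 28584*(-21674 + (-21416 + 3652)) = 28584*(-21674 - 17764) = 28584*(-39438) = -1127295792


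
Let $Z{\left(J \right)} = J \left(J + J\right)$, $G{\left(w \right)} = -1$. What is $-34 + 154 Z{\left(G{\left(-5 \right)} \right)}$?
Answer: $274$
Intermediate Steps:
$Z{\left(J \right)} = 2 J^{2}$ ($Z{\left(J \right)} = J 2 J = 2 J^{2}$)
$-34 + 154 Z{\left(G{\left(-5 \right)} \right)} = -34 + 154 \cdot 2 \left(-1\right)^{2} = -34 + 154 \cdot 2 \cdot 1 = -34 + 154 \cdot 2 = -34 + 308 = 274$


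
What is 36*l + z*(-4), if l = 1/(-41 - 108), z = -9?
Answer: 5328/149 ≈ 35.758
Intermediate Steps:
l = -1/149 (l = 1/(-149) = -1/149 ≈ -0.0067114)
36*l + z*(-4) = 36*(-1/149) - 9*(-4) = -36/149 + 36 = 5328/149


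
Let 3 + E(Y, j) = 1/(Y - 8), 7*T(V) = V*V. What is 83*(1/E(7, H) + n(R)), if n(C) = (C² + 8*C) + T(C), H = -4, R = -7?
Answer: -83/4 ≈ -20.750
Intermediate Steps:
T(V) = V²/7 (T(V) = (V*V)/7 = V²/7)
E(Y, j) = -3 + 1/(-8 + Y) (E(Y, j) = -3 + 1/(Y - 8) = -3 + 1/(-8 + Y))
n(C) = 8*C + 8*C²/7 (n(C) = (C² + 8*C) + C²/7 = 8*C + 8*C²/7)
83*(1/E(7, H) + n(R)) = 83*(1/((25 - 3*7)/(-8 + 7)) + (8/7)*(-7)*(7 - 7)) = 83*(1/((25 - 21)/(-1)) + (8/7)*(-7)*0) = 83*(1/(-1*4) + 0) = 83*(1/(-4) + 0) = 83*(-¼ + 0) = 83*(-¼) = -83/4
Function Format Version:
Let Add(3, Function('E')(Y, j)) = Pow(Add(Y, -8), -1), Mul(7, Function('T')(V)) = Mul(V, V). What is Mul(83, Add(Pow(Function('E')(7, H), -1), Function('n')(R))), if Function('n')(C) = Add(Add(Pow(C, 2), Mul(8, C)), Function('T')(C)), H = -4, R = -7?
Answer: Rational(-83, 4) ≈ -20.750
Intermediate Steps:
Function('T')(V) = Mul(Rational(1, 7), Pow(V, 2)) (Function('T')(V) = Mul(Rational(1, 7), Mul(V, V)) = Mul(Rational(1, 7), Pow(V, 2)))
Function('E')(Y, j) = Add(-3, Pow(Add(-8, Y), -1)) (Function('E')(Y, j) = Add(-3, Pow(Add(Y, -8), -1)) = Add(-3, Pow(Add(-8, Y), -1)))
Function('n')(C) = Add(Mul(8, C), Mul(Rational(8, 7), Pow(C, 2))) (Function('n')(C) = Add(Add(Pow(C, 2), Mul(8, C)), Mul(Rational(1, 7), Pow(C, 2))) = Add(Mul(8, C), Mul(Rational(8, 7), Pow(C, 2))))
Mul(83, Add(Pow(Function('E')(7, H), -1), Function('n')(R))) = Mul(83, Add(Pow(Mul(Pow(Add(-8, 7), -1), Add(25, Mul(-3, 7))), -1), Mul(Rational(8, 7), -7, Add(7, -7)))) = Mul(83, Add(Pow(Mul(Pow(-1, -1), Add(25, -21)), -1), Mul(Rational(8, 7), -7, 0))) = Mul(83, Add(Pow(Mul(-1, 4), -1), 0)) = Mul(83, Add(Pow(-4, -1), 0)) = Mul(83, Add(Rational(-1, 4), 0)) = Mul(83, Rational(-1, 4)) = Rational(-83, 4)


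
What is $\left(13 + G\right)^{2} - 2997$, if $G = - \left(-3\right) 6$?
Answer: $-2036$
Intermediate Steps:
$G = 18$ ($G = \left(-1\right) \left(-18\right) = 18$)
$\left(13 + G\right)^{2} - 2997 = \left(13 + 18\right)^{2} - 2997 = 31^{2} - 2997 = 961 - 2997 = -2036$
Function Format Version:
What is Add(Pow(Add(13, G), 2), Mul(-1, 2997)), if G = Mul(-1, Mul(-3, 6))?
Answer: -2036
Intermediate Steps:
G = 18 (G = Mul(-1, -18) = 18)
Add(Pow(Add(13, G), 2), Mul(-1, 2997)) = Add(Pow(Add(13, 18), 2), Mul(-1, 2997)) = Add(Pow(31, 2), -2997) = Add(961, -2997) = -2036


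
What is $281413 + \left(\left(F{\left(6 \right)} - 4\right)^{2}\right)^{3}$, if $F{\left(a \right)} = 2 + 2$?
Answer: $281413$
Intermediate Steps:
$F{\left(a \right)} = 4$
$281413 + \left(\left(F{\left(6 \right)} - 4\right)^{2}\right)^{3} = 281413 + \left(\left(4 - 4\right)^{2}\right)^{3} = 281413 + \left(0^{2}\right)^{3} = 281413 + 0^{3} = 281413 + 0 = 281413$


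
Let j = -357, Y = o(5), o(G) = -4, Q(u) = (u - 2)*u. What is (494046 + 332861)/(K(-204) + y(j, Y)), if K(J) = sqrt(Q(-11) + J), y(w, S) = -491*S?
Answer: 1624045348/3857357 - 826907*I*sqrt(61)/3857357 ≈ 421.03 - 1.6743*I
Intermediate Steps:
Q(u) = u*(-2 + u) (Q(u) = (-2 + u)*u = u*(-2 + u))
Y = -4
K(J) = sqrt(143 + J) (K(J) = sqrt(-11*(-2 - 11) + J) = sqrt(-11*(-13) + J) = sqrt(143 + J))
(494046 + 332861)/(K(-204) + y(j, Y)) = (494046 + 332861)/(sqrt(143 - 204) - 491*(-4)) = 826907/(sqrt(-61) + 1964) = 826907/(I*sqrt(61) + 1964) = 826907/(1964 + I*sqrt(61))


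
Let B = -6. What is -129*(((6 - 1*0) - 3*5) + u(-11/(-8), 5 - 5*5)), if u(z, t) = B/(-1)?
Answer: 387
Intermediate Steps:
u(z, t) = 6 (u(z, t) = -6/(-1) = -6*(-1) = 6)
-129*(((6 - 1*0) - 3*5) + u(-11/(-8), 5 - 5*5)) = -129*(((6 - 1*0) - 3*5) + 6) = -129*(((6 + 0) - 15) + 6) = -129*((6 - 15) + 6) = -129*(-9 + 6) = -129*(-3) = 387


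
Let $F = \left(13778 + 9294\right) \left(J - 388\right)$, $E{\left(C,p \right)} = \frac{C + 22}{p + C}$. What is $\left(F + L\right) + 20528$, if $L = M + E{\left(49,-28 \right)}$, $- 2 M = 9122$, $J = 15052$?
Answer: $\frac{7105219346}{21} \approx 3.3834 \cdot 10^{8}$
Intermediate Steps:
$E{\left(C,p \right)} = \frac{22 + C}{C + p}$
$M = -4561$ ($M = \left(- \frac{1}{2}\right) 9122 = -4561$)
$F = 338327808$ ($F = \left(13778 + 9294\right) \left(15052 - 388\right) = 23072 \cdot 14664 = 338327808$)
$L = - \frac{95710}{21}$ ($L = -4561 + \frac{22 + 49}{49 - 28} = -4561 + \frac{1}{21} \cdot 71 = -4561 + \frac{71}{21} = - \frac{95710}{21} \approx -4557.6$)
$\left(F + L\right) + 20528 = \left(338327808 - \frac{95710}{21}\right) + 20528 = \frac{7104788258}{21} + 20528 = \frac{7105219346}{21}$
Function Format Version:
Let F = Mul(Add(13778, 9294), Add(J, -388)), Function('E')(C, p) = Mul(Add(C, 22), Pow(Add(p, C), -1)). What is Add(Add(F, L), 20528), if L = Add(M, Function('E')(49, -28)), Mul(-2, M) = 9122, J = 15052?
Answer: Rational(7105219346, 21) ≈ 3.3834e+8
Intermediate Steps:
Function('E')(C, p) = Mul(Pow(Add(C, p), -1), Add(22, C)) (Function('E')(C, p) = Mul(Add(22, C), Pow(Add(C, p), -1)) = Mul(Pow(Add(C, p), -1), Add(22, C)))
M = -4561 (M = Mul(Rational(-1, 2), 9122) = -4561)
F = 338327808 (F = Mul(Add(13778, 9294), Add(15052, -388)) = Mul(23072, 14664) = 338327808)
L = Rational(-95710, 21) (L = Add(-4561, Mul(Pow(Add(49, -28), -1), Add(22, 49))) = Add(-4561, Mul(Pow(21, -1), 71)) = Add(-4561, Mul(Rational(1, 21), 71)) = Add(-4561, Rational(71, 21)) = Rational(-95710, 21) ≈ -4557.6)
Add(Add(F, L), 20528) = Add(Add(338327808, Rational(-95710, 21)), 20528) = Add(Rational(7104788258, 21), 20528) = Rational(7105219346, 21)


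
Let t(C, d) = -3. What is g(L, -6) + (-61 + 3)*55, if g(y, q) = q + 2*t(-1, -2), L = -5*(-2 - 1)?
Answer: -3202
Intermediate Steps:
L = 15 (L = -5*(-3) = 15)
g(y, q) = -6 + q (g(y, q) = q + 2*(-3) = q - 6 = -6 + q)
g(L, -6) + (-61 + 3)*55 = (-6 - 6) + (-61 + 3)*55 = -12 - 58*55 = -12 - 3190 = -3202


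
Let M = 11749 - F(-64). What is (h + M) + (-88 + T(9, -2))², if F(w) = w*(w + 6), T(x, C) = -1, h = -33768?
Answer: -17810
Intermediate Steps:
F(w) = w*(6 + w)
M = 8037 (M = 11749 - (-64)*(6 - 64) = 11749 - (-64)*(-58) = 11749 - 1*3712 = 11749 - 3712 = 8037)
(h + M) + (-88 + T(9, -2))² = (-33768 + 8037) + (-88 - 1)² = -25731 + (-89)² = -25731 + 7921 = -17810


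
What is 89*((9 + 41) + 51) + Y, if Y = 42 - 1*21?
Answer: 9010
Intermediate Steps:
Y = 21 (Y = 42 - 21 = 21)
89*((9 + 41) + 51) + Y = 89*((9 + 41) + 51) + 21 = 89*(50 + 51) + 21 = 89*101 + 21 = 8989 + 21 = 9010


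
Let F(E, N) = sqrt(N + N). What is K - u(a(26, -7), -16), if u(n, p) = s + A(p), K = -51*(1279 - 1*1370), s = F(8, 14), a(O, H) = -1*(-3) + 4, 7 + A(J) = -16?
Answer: 4664 - 2*sqrt(7) ≈ 4658.7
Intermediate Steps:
F(E, N) = sqrt(2)*sqrt(N) (F(E, N) = sqrt(2*N) = sqrt(2)*sqrt(N))
A(J) = -23 (A(J) = -7 - 16 = -23)
a(O, H) = 7 (a(O, H) = 3 + 4 = 7)
s = 2*sqrt(7) (s = sqrt(2)*sqrt(14) = 2*sqrt(7) ≈ 5.2915)
K = 4641 (K = -51*(1279 - 1370) = -51*(-91) = 4641)
u(n, p) = -23 + 2*sqrt(7) (u(n, p) = 2*sqrt(7) - 23 = -23 + 2*sqrt(7))
K - u(a(26, -7), -16) = 4641 - (-23 + 2*sqrt(7)) = 4641 + (23 - 2*sqrt(7)) = 4664 - 2*sqrt(7)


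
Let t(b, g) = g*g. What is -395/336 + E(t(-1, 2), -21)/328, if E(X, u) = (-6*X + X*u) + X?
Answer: -20563/13776 ≈ -1.4927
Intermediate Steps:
t(b, g) = g²
E(X, u) = -5*X + X*u
-395/336 + E(t(-1, 2), -21)/328 = -395/336 + (2²*(-5 - 21))/328 = -395*1/336 + (4*(-26))*(1/328) = -395/336 - 104*1/328 = -395/336 - 13/41 = -20563/13776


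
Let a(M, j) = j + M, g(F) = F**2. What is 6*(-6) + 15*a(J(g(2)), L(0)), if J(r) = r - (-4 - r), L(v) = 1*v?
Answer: 144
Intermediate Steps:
L(v) = v
J(r) = 4 + 2*r (J(r) = r + (4 + r) = 4 + 2*r)
a(M, j) = M + j
6*(-6) + 15*a(J(g(2)), L(0)) = 6*(-6) + 15*((4 + 2*2**2) + 0) = -36 + 15*((4 + 2*4) + 0) = -36 + 15*((4 + 8) + 0) = -36 + 15*(12 + 0) = -36 + 15*12 = -36 + 180 = 144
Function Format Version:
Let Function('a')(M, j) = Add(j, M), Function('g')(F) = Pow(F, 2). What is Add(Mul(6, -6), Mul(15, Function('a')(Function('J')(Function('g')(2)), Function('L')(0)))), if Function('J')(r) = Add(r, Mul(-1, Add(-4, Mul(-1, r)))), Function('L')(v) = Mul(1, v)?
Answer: 144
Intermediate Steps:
Function('L')(v) = v
Function('J')(r) = Add(4, Mul(2, r)) (Function('J')(r) = Add(r, Add(4, r)) = Add(4, Mul(2, r)))
Function('a')(M, j) = Add(M, j)
Add(Mul(6, -6), Mul(15, Function('a')(Function('J')(Function('g')(2)), Function('L')(0)))) = Add(Mul(6, -6), Mul(15, Add(Add(4, Mul(2, Pow(2, 2))), 0))) = Add(-36, Mul(15, Add(Add(4, Mul(2, 4)), 0))) = Add(-36, Mul(15, Add(Add(4, 8), 0))) = Add(-36, Mul(15, Add(12, 0))) = Add(-36, Mul(15, 12)) = Add(-36, 180) = 144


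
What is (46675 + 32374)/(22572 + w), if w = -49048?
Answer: -79049/26476 ≈ -2.9857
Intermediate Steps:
(46675 + 32374)/(22572 + w) = (46675 + 32374)/(22572 - 49048) = 79049/(-26476) = 79049*(-1/26476) = -79049/26476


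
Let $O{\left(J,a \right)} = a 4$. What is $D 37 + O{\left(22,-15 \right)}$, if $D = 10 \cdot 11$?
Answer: $4010$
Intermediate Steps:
$O{\left(J,a \right)} = 4 a$
$D = 110$
$D 37 + O{\left(22,-15 \right)} = 110 \cdot 37 + 4 \left(-15\right) = 4070 - 60 = 4010$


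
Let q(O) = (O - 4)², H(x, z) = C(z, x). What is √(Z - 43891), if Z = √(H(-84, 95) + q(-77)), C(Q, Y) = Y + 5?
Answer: √(-43891 + √6482) ≈ 209.31*I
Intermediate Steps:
C(Q, Y) = 5 + Y
H(x, z) = 5 + x
q(O) = (-4 + O)²
Z = √6482 (Z = √((5 - 84) + (-4 - 77)²) = √(-79 + (-81)²) = √(-79 + 6561) = √6482 ≈ 80.511)
√(Z - 43891) = √(√6482 - 43891) = √(-43891 + √6482)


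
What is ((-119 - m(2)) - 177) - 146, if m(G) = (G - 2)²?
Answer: -442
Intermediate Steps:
m(G) = (-2 + G)²
((-119 - m(2)) - 177) - 146 = ((-119 - (-2 + 2)²) - 177) - 146 = ((-119 - 1*0²) - 177) - 146 = ((-119 - 1*0) - 177) - 146 = ((-119 + 0) - 177) - 146 = (-119 - 177) - 146 = -296 - 146 = -442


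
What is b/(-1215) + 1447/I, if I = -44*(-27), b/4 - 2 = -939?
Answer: 230027/53460 ≈ 4.3028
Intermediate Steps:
b = -3748 (b = 8 + 4*(-939) = 8 - 3756 = -3748)
I = 1188
b/(-1215) + 1447/I = -3748/(-1215) + 1447/1188 = -3748*(-1/1215) + 1447*(1/1188) = 3748/1215 + 1447/1188 = 230027/53460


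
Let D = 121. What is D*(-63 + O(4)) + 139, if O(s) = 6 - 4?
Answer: -7242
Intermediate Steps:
O(s) = 2
D*(-63 + O(4)) + 139 = 121*(-63 + 2) + 139 = 121*(-61) + 139 = -7381 + 139 = -7242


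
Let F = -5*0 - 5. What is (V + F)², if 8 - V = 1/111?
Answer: 110224/12321 ≈ 8.9460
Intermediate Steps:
F = -5 (F = 0 - 5 = -5)
V = 887/111 (V = 8 - 1/111 = 887/111 ≈ 7.9910)
(V + F)² = (887/111 - 5)² = (332/111)² = 110224/12321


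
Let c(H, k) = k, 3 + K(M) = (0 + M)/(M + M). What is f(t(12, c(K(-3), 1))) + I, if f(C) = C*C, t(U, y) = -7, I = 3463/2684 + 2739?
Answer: 7486455/2684 ≈ 2789.3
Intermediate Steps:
K(M) = -5/2 (K(M) = -3 + (0 + M)/(M + M) = -3 + M/((2*M)) = -3 + M*(1/(2*M)) = -3 + ½ = -5/2)
I = 7354939/2684 (I = 3463*(1/2684) + 2739 = 3463/2684 + 2739 = 7354939/2684 ≈ 2740.3)
f(C) = C²
f(t(12, c(K(-3), 1))) + I = (-7)² + 7354939/2684 = 49 + 7354939/2684 = 7486455/2684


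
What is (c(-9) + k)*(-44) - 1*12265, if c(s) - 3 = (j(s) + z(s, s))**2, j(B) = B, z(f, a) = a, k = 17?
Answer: -27401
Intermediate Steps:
c(s) = 3 + 4*s**2 (c(s) = 3 + (s + s)**2 = 3 + (2*s)**2 = 3 + 4*s**2)
(c(-9) + k)*(-44) - 1*12265 = ((3 + 4*(-9)**2) + 17)*(-44) - 1*12265 = ((3 + 4*81) + 17)*(-44) - 12265 = ((3 + 324) + 17)*(-44) - 12265 = (327 + 17)*(-44) - 12265 = 344*(-44) - 12265 = -15136 - 12265 = -27401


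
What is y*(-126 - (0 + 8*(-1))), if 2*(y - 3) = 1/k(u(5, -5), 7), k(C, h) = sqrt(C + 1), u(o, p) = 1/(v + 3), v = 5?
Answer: -354 - 118*sqrt(2)/3 ≈ -409.63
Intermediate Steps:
u(o, p) = 1/8 (u(o, p) = 1/(5 + 3) = 1/8)
k(C, h) = sqrt(1 + C)
y = 3 + sqrt(2)/3 (y = 3 + 1/(2*(sqrt(1 + 1/8))) = 3 + 1/(2*(sqrt(9/8))) = 3 + 1/(2*((3*sqrt(2)/4))) = 3 + (2*sqrt(2)/3)/2 = 3 + sqrt(2)/3 ≈ 3.4714)
y*(-126 - (0 + 8*(-1))) = (3 + sqrt(2)/3)*(-126 - (0 + 8*(-1))) = (3 + sqrt(2)/3)*(-126 - (0 - 8)) = (3 + sqrt(2)/3)*(-126 - 1*(-8)) = (3 + sqrt(2)/3)*(-126 + 8) = (3 + sqrt(2)/3)*(-118) = -354 - 118*sqrt(2)/3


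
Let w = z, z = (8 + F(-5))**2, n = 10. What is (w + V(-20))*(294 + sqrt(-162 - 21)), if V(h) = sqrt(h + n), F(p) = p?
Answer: (9 + I*sqrt(10))*(294 + I*sqrt(183)) ≈ 2603.2 + 1051.5*I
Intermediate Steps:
z = 9 (z = (8 - 5)**2 = 3**2 = 9)
w = 9
V(h) = sqrt(10 + h) (V(h) = sqrt(h + 10) = sqrt(10 + h))
(w + V(-20))*(294 + sqrt(-162 - 21)) = (9 + sqrt(10 - 20))*(294 + sqrt(-162 - 21)) = (9 + sqrt(-10))*(294 + sqrt(-183)) = (9 + I*sqrt(10))*(294 + I*sqrt(183))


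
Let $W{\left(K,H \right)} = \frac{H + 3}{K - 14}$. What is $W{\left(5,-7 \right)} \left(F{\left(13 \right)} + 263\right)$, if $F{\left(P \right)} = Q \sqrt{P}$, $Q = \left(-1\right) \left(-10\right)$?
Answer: $\frac{1052}{9} + \frac{40 \sqrt{13}}{9} \approx 132.91$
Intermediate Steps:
$Q = 10$
$F{\left(P \right)} = 10 \sqrt{P}$
$W{\left(K,H \right)} = \frac{3 + H}{-14 + K}$
$W{\left(5,-7 \right)} \left(F{\left(13 \right)} + 263\right) = \frac{3 - 7}{-14 + 5} \left(10 \sqrt{13} + 263\right) = \frac{1}{-9} \left(-4\right) \left(263 + 10 \sqrt{13}\right) = \left(- \frac{1}{9}\right) \left(-4\right) \left(263 + 10 \sqrt{13}\right) = \frac{4 \left(263 + 10 \sqrt{13}\right)}{9} = \frac{1052}{9} + \frac{40 \sqrt{13}}{9}$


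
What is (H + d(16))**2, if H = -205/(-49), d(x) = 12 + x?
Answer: 2486929/2401 ≈ 1035.8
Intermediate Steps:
H = 205/49 (H = -205*(-1/49) = 205/49 ≈ 4.1837)
(H + d(16))**2 = (205/49 + (12 + 16))**2 = (205/49 + 28)**2 = (1577/49)**2 = 2486929/2401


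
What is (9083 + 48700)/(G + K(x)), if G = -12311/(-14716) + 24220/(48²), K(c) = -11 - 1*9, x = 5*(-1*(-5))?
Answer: -9419091264/1410227 ≈ -6679.1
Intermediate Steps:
x = 25 (x = 5*5 = 25)
K(c) = -20 (K(c) = -11 - 9 = -20)
G = 1849933/163008 (G = -12311*(-1/14716) + 24220/2304 = 947/1132 + 24220*(1/2304) = 947/1132 + 6055/576 = 1849933/163008 ≈ 11.349)
(9083 + 48700)/(G + K(x)) = (9083 + 48700)/(1849933/163008 - 20) = 57783/(-1410227/163008) = 57783*(-163008/1410227) = -9419091264/1410227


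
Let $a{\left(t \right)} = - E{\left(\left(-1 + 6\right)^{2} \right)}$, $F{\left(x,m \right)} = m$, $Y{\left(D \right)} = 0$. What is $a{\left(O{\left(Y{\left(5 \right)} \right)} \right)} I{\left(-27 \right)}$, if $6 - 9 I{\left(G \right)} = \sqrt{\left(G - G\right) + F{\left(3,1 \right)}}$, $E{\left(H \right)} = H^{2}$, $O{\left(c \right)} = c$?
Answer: $- \frac{3125}{9} \approx -347.22$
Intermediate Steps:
$I{\left(G \right)} = \frac{5}{9}$ ($I{\left(G \right)} = \frac{2}{3} - \frac{\sqrt{\left(G - G\right) + 1}}{9} = \frac{2}{3} - \frac{\sqrt{0 + 1}}{9} = \frac{2}{3} - \frac{\sqrt{1}}{9} = \frac{2}{3} - \frac{1}{9} = \frac{5}{9}$)
$a{\left(t \right)} = -625$ ($a{\left(t \right)} = - \left(\left(-1 + 6\right)^{2}\right)^{2} = - \left(5^{2}\right)^{2} = - 25^{2} = \left(-1\right) 625 = -625$)
$a{\left(O{\left(Y{\left(5 \right)} \right)} \right)} I{\left(-27 \right)} = \left(-625\right) \frac{5}{9} = - \frac{3125}{9}$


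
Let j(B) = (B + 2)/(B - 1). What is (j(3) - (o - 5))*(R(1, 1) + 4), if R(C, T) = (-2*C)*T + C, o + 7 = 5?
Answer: 57/2 ≈ 28.500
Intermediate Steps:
o = -2 (o = -7 + 5 = -2)
R(C, T) = C - 2*C*T (R(C, T) = -2*C*T + C = C - 2*C*T)
j(B) = (2 + B)/(-1 + B)
(j(3) - (o - 5))*(R(1, 1) + 4) = ((2 + 3)/(-1 + 3) - (-2 - 5))*(1*(1 - 2*1) + 4) = (5/2 - 1*(-7))*(1*(1 - 2) + 4) = ((½)*5 + 7)*(1*(-1) + 4) = (5/2 + 7)*(-1 + 4) = (19/2)*3 = 57/2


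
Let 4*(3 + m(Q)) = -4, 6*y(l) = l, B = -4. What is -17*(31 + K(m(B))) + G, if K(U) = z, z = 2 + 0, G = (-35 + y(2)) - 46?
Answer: -1925/3 ≈ -641.67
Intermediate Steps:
y(l) = l/6
m(Q) = -4 (m(Q) = -3 + (1/4)*(-4) = -3 - 1 = -4)
G = -242/3 (G = (-35 + (1/6)*2) - 46 = (-35 + 1/3) - 46 = -104/3 - 46 = -242/3 ≈ -80.667)
z = 2
K(U) = 2
-17*(31 + K(m(B))) + G = -17*(31 + 2) - 242/3 = -17*33 - 242/3 = -561 - 242/3 = -1925/3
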